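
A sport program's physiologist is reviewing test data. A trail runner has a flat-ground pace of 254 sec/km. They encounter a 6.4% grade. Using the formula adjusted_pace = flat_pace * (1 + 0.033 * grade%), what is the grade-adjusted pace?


Grade factor = 1 + 0.033 * 6.4 = 1.2112
Adjusted = 254 * 1.2112 = 307.64 sec/km

307.64 s/km


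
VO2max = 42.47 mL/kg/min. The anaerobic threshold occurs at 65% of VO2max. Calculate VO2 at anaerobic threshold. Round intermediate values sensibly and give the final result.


AT fraction = 65 / 100 = 0.65
AT VO2 = 42.47 * 0.65
= 27.61 mL/kg/min

27.61 mL/kg/min


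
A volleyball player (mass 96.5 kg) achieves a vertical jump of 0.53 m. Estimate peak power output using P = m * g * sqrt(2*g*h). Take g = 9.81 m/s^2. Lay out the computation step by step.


2 * g * h = 2 * 9.81 * 0.53 = 10.3986
sqrt(10.3986) = 3.224686 m/s
P = 96.5 * 9.81 * 3.224686 = 3052.7 W

3052.7 W


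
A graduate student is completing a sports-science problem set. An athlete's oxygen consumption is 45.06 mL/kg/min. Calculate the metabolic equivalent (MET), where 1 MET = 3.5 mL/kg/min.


MET = VO2 / 3.5
= 45.06 / 3.5
= 12.87 METs

12.87 METs


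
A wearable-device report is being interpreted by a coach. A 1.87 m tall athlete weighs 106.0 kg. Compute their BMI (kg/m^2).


height^2 = 3.4969 m^2
BMI = 106.0 / 3.4969 = 30.31 kg/m^2

30.31 kg/m^2


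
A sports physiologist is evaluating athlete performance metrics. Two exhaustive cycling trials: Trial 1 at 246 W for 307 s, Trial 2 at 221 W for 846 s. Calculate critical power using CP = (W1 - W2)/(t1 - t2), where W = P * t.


W1 = 246 * 307 = 75522 J
W2 = 221 * 846 = 186966 J
CP = (75522 - 186966) / (307 - 846)
= -111444 / -539
= 206.76 W

206.76 W


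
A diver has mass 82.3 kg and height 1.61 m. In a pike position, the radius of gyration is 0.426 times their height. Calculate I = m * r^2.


r = 0.426 * 1.61 = 0.68586 m
I = m * r^2 = 82.3 * 0.470404 = 38.714 kg*m^2

38.714 kg*m^2


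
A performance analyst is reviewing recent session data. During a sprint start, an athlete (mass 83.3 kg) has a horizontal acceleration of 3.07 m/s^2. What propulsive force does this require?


Propulsive force = mass * acceleration
= 83.3 kg * 3.07 m/s^2
= 255.73 N

255.73 N


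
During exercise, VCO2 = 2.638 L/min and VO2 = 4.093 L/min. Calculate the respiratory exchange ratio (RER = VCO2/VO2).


RER = VCO2 / VO2
= 2.638 / 4.093
= 0.6445

0.6445


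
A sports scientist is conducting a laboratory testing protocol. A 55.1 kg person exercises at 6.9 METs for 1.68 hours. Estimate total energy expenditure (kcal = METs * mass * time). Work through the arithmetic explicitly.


Energy = METs * mass(kg) * time(h)
= 6.9 * 55.1 * 1.68
= 638.72 kcal

638.72 kcal


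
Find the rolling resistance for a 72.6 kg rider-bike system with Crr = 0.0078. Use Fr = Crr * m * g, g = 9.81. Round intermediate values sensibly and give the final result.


m * g = 72.6 * 9.81 = 712.206 N
Fr = 0.0078 * 712.206 = 5.555 N

5.555 N


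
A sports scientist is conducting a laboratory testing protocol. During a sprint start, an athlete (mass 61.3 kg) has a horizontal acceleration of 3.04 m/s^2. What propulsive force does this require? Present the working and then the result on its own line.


Propulsive force = mass * acceleration
= 61.3 kg * 3.04 m/s^2
= 186.35 N

186.35 N


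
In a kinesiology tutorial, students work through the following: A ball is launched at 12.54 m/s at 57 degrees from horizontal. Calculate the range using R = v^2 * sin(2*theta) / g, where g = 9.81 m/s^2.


sin(2 * 57) = sin(114) = 0.913545
v^2 = 12.54^2 = 157.2516
R = 157.2516 * 0.913545 / 9.81
= 14.644 m

14.644 m


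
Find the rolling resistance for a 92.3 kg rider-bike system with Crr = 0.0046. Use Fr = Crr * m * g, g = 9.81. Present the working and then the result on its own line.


m * g = 92.3 * 9.81 = 905.463 N
Fr = 0.0046 * 905.463 = 4.165 N

4.165 N


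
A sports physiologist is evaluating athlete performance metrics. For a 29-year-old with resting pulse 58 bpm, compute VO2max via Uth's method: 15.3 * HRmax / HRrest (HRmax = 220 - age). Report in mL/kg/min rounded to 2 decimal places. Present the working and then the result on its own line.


Step 1: HRmax = 220 - 29 = 191 bpm
Step 2: Ratio = 191 / 58 = 3.2931
Step 3: VO2max = 15.3 * 3.2931 = 50.38 mL/kg/min

50.38 mL/kg/min


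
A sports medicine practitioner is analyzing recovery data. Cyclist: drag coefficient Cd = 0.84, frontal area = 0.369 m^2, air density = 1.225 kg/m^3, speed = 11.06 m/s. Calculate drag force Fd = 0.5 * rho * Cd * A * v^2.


v^2 = 11.06^2 = 122.3236
Fd = 0.5 * 1.225 * 0.84 * 0.369 * 122.3236
= 23.223 N

23.223 N


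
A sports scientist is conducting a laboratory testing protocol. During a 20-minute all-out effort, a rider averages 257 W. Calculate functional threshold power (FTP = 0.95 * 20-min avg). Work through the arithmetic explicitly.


FTP = 0.95 * 257
= 244.15 W

244.15 W


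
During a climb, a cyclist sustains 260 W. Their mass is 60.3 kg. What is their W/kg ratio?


Power-to-weight = 260 W / 60.3 kg
= 4.312 W/kg

4.312 W/kg


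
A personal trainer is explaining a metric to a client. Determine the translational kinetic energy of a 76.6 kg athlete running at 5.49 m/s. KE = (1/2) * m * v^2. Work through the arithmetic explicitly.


KE = 0.5 * m * v^2
= 0.5 * 76.6 * 5.49^2
= 0.5 * 76.6 * 30.1401
= 1154.37 J

1154.37 J


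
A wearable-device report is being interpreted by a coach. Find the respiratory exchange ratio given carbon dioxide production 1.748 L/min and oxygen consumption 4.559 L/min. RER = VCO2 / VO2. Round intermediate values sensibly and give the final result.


VCO2 = 1.748 L/min
VO2 = 4.559 L/min
RER = 1.748 / 4.559 = 0.3834

0.3834


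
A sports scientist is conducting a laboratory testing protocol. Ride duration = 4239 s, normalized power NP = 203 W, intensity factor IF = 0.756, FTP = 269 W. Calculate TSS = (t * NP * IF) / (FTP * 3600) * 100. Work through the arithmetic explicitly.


Numerator = 4239 * 203 * 0.756 = 650550.852
Denominator = 269 * 3600 = 968400
TSS = 650550.852 / 968400 * 100
= 67.18

67.18 TSS


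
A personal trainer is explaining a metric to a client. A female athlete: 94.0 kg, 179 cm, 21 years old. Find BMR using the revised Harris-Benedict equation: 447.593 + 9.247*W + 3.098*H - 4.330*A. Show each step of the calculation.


Intercept = 447.593
Weight contribution = 9.247 * 94.0 = 869.218
Height contribution = 3.098 * 179 = 554.542
Age contribution = 4.33 * 21 = 90.93
BMR = 447.593 + 869.218 + 554.542 - 90.93
= 1780.42 kcal/day

1780.42 kcal/day


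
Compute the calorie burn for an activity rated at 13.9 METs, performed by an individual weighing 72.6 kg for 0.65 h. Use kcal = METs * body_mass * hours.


Product of METs and mass = 13.9 * 72.6 = 1009.14
Total kcal = 1009.14 * 0.65 = 655.94 kcal

655.94 kcal


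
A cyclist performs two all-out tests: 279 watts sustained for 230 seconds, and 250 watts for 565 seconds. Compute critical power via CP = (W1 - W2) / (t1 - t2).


W1 = P1 * t1 = 279 * 230 = 64170 J
W2 = P2 * t2 = 250 * 565 = 141250 J
CP = (64170 - 141250) / (230 - 565)
= 230.09 W

230.09 W


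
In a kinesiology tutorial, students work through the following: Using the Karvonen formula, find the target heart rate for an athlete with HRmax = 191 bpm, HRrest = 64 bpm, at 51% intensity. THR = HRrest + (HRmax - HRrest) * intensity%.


HRR = 191 - 64 = 127
THR = 64 + 127 * 0.51
= 64 + 64.77
= 128.77 bpm

128.77 bpm


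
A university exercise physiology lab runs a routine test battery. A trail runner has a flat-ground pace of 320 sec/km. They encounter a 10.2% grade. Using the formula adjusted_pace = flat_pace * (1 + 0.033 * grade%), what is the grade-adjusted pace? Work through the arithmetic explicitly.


Grade factor = 1 + 0.033 * 10.2 = 1.3366
Adjusted = 320 * 1.3366 = 427.71 sec/km

427.71 s/km


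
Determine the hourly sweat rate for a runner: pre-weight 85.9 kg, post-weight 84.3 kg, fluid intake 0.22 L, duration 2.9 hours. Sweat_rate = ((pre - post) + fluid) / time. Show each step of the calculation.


Mass lost = 85.9 - 84.3 = 1.6 kg
Add fluid consumed: 1.6 + 0.22 = 1.82 L total sweat
Sweat rate = 1.82 / 2.9 = 0.628 L/h

0.628 L/h


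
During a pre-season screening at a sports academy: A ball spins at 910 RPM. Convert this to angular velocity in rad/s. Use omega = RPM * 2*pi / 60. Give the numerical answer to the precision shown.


omega = 910 * 2 * pi / 60
= 910 * 6.28318531 / 60
= 5717.699 / 60
= 95.295 rad/s

95.295 rad/s


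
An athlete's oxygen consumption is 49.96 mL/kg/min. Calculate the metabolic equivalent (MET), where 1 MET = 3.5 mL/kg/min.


MET = VO2 / 3.5
= 49.96 / 3.5
= 14.27 METs

14.27 METs


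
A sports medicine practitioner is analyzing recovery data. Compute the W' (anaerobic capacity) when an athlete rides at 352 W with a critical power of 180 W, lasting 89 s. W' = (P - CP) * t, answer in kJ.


Above-CP power = 172 W
Duration = 89 s
W' = 172 * 89 = 15308 J
Convert: 15308 / 1000 = 15.308 kJ

15.308 kJ


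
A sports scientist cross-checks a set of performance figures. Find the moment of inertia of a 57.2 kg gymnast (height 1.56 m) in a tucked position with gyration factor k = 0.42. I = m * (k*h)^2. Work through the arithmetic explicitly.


Radius of gyration = 0.42 * 1.56 = 0.6552 m
I = 57.2 * 0.6552^2
= 57.2 * 0.429287
= 24.555 kg*m^2

24.555 kg*m^2


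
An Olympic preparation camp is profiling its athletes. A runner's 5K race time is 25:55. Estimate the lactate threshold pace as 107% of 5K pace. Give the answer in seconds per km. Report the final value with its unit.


Total race time = 25*60 + 55 = 1555 seconds
5K pace = 1555 / 5 = 311.0 sec/km
LT pace = 311.0 * 1.07 = 332.77 sec/km

332.77 s/km


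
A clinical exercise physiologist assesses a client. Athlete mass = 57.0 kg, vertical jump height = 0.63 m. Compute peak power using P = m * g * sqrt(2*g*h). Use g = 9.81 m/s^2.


sqrt(2 * 9.81 * 0.63) = sqrt(12.3606) = 3.515764 m/s
P = 57.0 * 9.81 * 3.515764
= 1965.91 W

1965.91 W


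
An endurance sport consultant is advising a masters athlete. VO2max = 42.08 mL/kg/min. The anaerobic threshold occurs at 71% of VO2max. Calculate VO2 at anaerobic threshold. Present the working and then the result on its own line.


AT fraction = 71 / 100 = 0.71
AT VO2 = 42.08 * 0.71
= 29.88 mL/kg/min

29.88 mL/kg/min


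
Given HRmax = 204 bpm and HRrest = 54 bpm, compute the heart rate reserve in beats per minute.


Heart rate reserve = maximum HR minus resting HR
HRR = 204 - 54 = 150 bpm

150 bpm


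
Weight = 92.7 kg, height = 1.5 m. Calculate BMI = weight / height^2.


height^2 = 1.5^2 = 2.25
BMI = 92.7 / 2.25 = 41.2 kg/m^2

41.2 kg/m^2


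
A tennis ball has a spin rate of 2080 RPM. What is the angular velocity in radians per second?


Convert RPM to rad/s: multiply by 2*pi and divide by 60
omega = 2080 * 2 * pi / 60
= 217.817 rad/s

217.817 rad/s


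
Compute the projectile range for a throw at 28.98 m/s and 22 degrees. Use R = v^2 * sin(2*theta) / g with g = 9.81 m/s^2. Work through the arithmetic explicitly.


Two times the angle = 44 degrees
sin(44) = 0.694658
R = 839.8404 * 0.694658 / 9.81 = 59.47 m

59.47 m


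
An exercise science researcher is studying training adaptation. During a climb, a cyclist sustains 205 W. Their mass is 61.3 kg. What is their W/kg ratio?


Power-to-weight = 205 W / 61.3 kg
= 3.344 W/kg

3.344 W/kg


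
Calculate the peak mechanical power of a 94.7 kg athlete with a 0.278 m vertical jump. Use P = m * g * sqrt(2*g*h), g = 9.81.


First, sqrt(2gh) = sqrt(2 * 9.81 * 0.278)
= sqrt(5.45436) = 2.335457 m/s
Power = 94.7 * 9.81 * 2.335457 = 2169.66 W

2169.66 W


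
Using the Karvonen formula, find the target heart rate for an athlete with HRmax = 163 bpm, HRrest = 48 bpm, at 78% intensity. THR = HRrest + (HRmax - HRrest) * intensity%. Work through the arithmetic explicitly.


HRR = 163 - 48 = 115
THR = 48 + 115 * 0.78
= 48 + 89.7
= 137.7 bpm

137.7 bpm


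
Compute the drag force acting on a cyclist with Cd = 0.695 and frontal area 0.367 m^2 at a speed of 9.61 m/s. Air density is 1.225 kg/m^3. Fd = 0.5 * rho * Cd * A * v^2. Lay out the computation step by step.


Step 1: v^2 = 92.3521
Step 2: Fd = 0.5 * 1.225 * 0.695 * 0.367 * 92.3521
= 14.428 N

14.428 N


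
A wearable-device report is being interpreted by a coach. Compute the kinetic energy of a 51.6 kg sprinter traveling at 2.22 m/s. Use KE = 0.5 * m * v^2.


Velocity squared = 4.9284
KE = 0.5 * 51.6 * 4.9284 = 127.15 J

127.15 J


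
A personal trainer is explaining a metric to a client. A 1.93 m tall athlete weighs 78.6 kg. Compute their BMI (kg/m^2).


height^2 = 3.7249 m^2
BMI = 78.6 / 3.7249 = 21.1 kg/m^2

21.1 kg/m^2


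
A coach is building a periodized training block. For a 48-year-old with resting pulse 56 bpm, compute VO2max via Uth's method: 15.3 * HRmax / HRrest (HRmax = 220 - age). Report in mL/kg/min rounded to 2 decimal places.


Step 1: HRmax = 220 - 48 = 172 bpm
Step 2: Ratio = 172 / 56 = 3.0714
Step 3: VO2max = 15.3 * 3.0714 = 46.99 mL/kg/min

46.99 mL/kg/min


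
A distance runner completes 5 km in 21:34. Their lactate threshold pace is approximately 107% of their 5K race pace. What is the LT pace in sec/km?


Convert to seconds: 21 min 34 s = 1294 s
Pace per km = 1294 / 5 = 258.8 s/km
LT pace = 258.8 * 1.07 = 276.92 s/km

276.92 s/km


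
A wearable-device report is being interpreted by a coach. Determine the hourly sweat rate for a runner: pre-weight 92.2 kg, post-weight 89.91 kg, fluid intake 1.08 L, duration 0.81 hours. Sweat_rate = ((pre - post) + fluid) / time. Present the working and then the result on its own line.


Mass lost = 92.2 - 89.91 = 2.29 kg
Add fluid consumed: 2.29 + 1.08 = 3.37 L total sweat
Sweat rate = 3.37 / 0.81 = 4.16 L/h

4.16 L/h


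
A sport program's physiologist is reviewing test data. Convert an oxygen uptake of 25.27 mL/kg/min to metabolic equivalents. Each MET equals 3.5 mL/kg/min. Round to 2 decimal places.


One MET = 3.5 mL/kg/min
Number of METs = 25.27 / 3.5
= 7.22 METs

7.22 METs


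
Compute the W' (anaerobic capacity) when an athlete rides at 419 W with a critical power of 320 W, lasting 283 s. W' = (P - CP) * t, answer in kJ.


Above-CP power = 99 W
Duration = 283 s
W' = 99 * 283 = 28017 J
Convert: 28017 / 1000 = 28.017 kJ

28.017 kJ


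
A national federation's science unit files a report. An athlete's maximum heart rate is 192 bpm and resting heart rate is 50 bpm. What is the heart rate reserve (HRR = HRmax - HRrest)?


HRR = HRmax - HRrest
= 192 - 50
= 142 bpm

142 bpm


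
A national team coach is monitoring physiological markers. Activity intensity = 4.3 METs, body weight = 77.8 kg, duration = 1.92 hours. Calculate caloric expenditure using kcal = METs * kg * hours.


kcal = 4.3 * 77.8 * 1.92
= 334.54 * 1.92
= 642.32 kcal

642.32 kcal


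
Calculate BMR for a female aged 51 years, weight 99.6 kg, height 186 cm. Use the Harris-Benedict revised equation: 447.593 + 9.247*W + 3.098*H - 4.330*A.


Substituting values:
W term = 9.247 * 99.6 = 921.0012
H term = 3.098 * 186 = 576.228
A term = 4.330 * 51 = 220.83
BMR = 1723.99 kcal/day

1723.99 kcal/day


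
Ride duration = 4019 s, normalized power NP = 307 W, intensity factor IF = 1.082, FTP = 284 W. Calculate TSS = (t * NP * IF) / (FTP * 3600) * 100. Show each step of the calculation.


Numerator = 4019 * 307 * 1.082 = 1335007.306
Denominator = 284 * 3600 = 1022400
TSS = 1335007.306 / 1022400 * 100
= 130.58

130.58 TSS


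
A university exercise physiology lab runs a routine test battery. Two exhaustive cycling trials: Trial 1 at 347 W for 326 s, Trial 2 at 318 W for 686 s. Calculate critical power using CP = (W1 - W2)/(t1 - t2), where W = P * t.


W1 = 347 * 326 = 113122 J
W2 = 318 * 686 = 218148 J
CP = (113122 - 218148) / (326 - 686)
= -105026 / -360
= 291.74 W

291.74 W


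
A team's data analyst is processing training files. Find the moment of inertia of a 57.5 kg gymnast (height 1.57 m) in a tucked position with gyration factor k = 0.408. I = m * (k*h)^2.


Radius of gyration = 0.408 * 1.57 = 0.64056 m
I = 57.5 * 0.64056^2
= 57.5 * 0.410317
= 23.593 kg*m^2

23.593 kg*m^2


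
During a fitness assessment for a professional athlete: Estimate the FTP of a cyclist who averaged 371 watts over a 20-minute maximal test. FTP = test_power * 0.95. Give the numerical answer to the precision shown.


FTP = 371 * 0.95 = 352.45 W

352.45 W


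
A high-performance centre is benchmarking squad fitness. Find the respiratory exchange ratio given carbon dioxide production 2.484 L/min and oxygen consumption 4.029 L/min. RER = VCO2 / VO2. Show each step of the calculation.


VCO2 = 2.484 L/min
VO2 = 4.029 L/min
RER = 2.484 / 4.029 = 0.6165

0.6165


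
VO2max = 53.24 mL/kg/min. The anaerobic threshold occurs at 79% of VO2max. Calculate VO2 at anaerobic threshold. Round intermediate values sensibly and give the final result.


AT fraction = 79 / 100 = 0.79
AT VO2 = 53.24 * 0.79
= 42.06 mL/kg/min

42.06 mL/kg/min


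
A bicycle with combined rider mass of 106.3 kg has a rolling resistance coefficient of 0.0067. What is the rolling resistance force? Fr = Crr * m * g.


Fr = 0.0067 * 106.3 * 9.81
= 0.71221 * 9.81
= 6.987 N

6.987 N


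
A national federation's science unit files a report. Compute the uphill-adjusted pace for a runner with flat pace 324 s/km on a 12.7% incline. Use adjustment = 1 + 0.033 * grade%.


Adjustment factor = 1 + 0.033 * 12.7 = 1.4191
Grade-adjusted pace = 324 * 1.4191 = 459.79 s/km

459.79 s/km


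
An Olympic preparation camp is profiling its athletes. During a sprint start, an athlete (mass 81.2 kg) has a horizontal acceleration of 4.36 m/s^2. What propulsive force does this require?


Propulsive force = mass * acceleration
= 81.2 kg * 4.36 m/s^2
= 354.03 N

354.03 N


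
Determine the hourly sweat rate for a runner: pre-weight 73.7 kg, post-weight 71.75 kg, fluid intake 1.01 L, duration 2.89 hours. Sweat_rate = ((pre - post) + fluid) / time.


Mass lost = 73.7 - 71.75 = 1.95 kg
Add fluid consumed: 1.95 + 1.01 = 2.96 L total sweat
Sweat rate = 2.96 / 2.89 = 1.024 L/h

1.024 L/h


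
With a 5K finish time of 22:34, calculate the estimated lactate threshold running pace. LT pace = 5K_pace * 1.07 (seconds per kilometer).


Race duration = 1354 s for 5 km
Average pace = 1354 / 5 = 270.8 s/km
LT pace = 270.8 * 1.07
= 289.76 s/km

289.76 s/km


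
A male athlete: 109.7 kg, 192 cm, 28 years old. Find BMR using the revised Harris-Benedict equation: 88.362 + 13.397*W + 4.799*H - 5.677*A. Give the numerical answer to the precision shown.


Intercept = 88.362
Weight contribution = 13.397 * 109.7 = 1469.6509
Height contribution = 4.799 * 192 = 921.408
Age contribution = 5.677 * 28 = 158.956
BMR = 88.362 + 1469.6509 + 921.408 - 158.956
= 2320.46 kcal/day

2320.46 kcal/day


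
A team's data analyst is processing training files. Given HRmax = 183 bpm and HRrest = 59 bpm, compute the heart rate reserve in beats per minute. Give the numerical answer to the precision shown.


Heart rate reserve = maximum HR minus resting HR
HRR = 183 - 59 = 124 bpm

124 bpm


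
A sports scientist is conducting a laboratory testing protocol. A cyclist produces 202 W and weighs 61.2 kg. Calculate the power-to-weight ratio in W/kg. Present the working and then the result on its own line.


P/W = power / mass
= 202 / 61.2
= 3.301 W/kg

3.301 W/kg


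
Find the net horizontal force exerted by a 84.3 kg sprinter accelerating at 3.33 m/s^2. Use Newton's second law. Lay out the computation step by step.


Newton's second law: F = m * a
F = 84.3 * 3.33 = 280.72 N

280.72 N


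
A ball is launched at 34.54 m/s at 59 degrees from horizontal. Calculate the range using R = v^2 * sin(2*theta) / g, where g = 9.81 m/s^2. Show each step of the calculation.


sin(2 * 59) = sin(118) = 0.882948
v^2 = 34.54^2 = 1193.0116
R = 1193.0116 * 0.882948 / 9.81
= 107.377 m

107.377 m


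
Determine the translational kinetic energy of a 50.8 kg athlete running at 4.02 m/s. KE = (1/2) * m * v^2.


KE = 0.5 * m * v^2
= 0.5 * 50.8 * 4.02^2
= 0.5 * 50.8 * 16.1604
= 410.47 J

410.47 J


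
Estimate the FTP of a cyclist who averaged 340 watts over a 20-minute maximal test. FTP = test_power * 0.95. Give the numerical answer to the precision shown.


FTP = 340 * 0.95 = 323.0 W

323.0 W


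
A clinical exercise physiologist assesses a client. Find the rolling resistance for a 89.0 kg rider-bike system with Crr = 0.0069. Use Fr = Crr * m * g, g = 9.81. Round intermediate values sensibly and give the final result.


m * g = 89.0 * 9.81 = 873.09 N
Fr = 0.0069 * 873.09 = 6.024 N

6.024 N


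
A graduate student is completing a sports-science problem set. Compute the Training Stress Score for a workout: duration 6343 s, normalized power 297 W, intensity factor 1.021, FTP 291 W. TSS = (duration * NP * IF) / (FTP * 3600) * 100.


Product = 6343 * 297 * 1.021 = 1923432.291
Base = 291 * 3600 = 1047600
TSS = 1923432.291 / 1047600 * 100 = 183.6

183.6 TSS


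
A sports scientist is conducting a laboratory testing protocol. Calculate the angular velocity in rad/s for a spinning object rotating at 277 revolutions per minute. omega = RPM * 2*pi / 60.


omega = RPM * 2*pi / 60
= 277 * 6.28318531 / 60
= 29.007 rad/s

29.007 rad/s


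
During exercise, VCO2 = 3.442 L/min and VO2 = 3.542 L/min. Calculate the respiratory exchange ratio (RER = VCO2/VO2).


RER = VCO2 / VO2
= 3.442 / 3.542
= 0.9718

0.9718


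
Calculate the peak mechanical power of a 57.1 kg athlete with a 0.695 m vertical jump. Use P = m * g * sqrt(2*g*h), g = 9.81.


First, sqrt(2gh) = sqrt(2 * 9.81 * 0.695)
= sqrt(13.6359) = 3.692682 m/s
Power = 57.1 * 9.81 * 3.692682 = 2068.46 W

2068.46 W


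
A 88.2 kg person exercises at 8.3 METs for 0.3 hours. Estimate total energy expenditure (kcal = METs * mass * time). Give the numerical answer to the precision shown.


Energy = METs * mass(kg) * time(h)
= 8.3 * 88.2 * 0.3
= 219.62 kcal

219.62 kcal


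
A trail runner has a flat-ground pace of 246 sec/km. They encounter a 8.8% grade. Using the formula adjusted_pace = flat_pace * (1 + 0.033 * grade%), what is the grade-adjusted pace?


Grade factor = 1 + 0.033 * 8.8 = 1.2904
Adjusted = 246 * 1.2904 = 317.44 sec/km

317.44 s/km


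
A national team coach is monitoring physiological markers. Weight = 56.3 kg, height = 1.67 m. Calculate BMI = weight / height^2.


height^2 = 1.67^2 = 2.7889
BMI = 56.3 / 2.7889 = 20.19 kg/m^2

20.19 kg/m^2


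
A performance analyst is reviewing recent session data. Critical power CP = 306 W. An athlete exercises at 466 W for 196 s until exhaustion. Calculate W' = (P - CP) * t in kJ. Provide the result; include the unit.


P - CP = 466 - 306 = 160 W
W' = 160 * 196 = 31360 J
= 31360 / 1000 = 31.36 kJ

31.36 kJ


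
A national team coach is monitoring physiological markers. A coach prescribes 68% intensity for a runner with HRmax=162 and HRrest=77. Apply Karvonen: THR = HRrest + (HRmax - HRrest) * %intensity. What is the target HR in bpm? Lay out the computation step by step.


Heart rate reserve = 162 - 77 = 85
Intensity fraction = 68 / 100 = 0.68
THR = 77 + 85 * 0.68 = 134.8 bpm

134.8 bpm


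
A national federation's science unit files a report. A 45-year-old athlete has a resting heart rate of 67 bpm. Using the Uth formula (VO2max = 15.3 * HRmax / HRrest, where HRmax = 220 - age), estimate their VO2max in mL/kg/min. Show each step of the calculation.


HRmax = 220 - 45 = 175 bpm
Ratio = HRmax / HRrest = 175 / 67 = 2.6119
VO2max = 15.3 * 2.6119 = 39.96 mL/kg/min

39.96 mL/kg/min


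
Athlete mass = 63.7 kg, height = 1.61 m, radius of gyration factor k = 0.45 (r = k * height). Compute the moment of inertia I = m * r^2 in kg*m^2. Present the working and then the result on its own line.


r = k * height = 0.45 * 1.61 = 0.7245 m
r^2 = 0.7245^2 = 0.5249
I = 63.7 * 0.5249 = 33.436 kg*m^2

33.436 kg*m^2


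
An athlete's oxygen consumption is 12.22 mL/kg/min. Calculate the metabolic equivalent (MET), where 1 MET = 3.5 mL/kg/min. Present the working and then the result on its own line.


MET = VO2 / 3.5
= 12.22 / 3.5
= 3.49 METs

3.49 METs


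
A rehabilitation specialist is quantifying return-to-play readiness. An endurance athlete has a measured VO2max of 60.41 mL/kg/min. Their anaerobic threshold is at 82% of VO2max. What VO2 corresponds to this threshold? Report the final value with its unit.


Anaerobic threshold VO2 = VO2max * 82%
= 60.41 * 0.82
= 49.54 mL/kg/min

49.54 mL/kg/min


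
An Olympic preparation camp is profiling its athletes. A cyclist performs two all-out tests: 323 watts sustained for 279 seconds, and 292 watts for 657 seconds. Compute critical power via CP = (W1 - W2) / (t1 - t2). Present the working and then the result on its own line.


W1 = P1 * t1 = 323 * 279 = 90117 J
W2 = P2 * t2 = 292 * 657 = 191844 J
CP = (90117 - 191844) / (279 - 657)
= 269.12 W

269.12 W


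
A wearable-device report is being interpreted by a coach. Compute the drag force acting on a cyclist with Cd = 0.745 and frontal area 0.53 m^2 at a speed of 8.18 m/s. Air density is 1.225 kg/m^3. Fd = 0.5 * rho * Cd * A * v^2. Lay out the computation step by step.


Step 1: v^2 = 66.9124
Step 2: Fd = 0.5 * 1.225 * 0.745 * 0.53 * 66.9124
= 16.182 N

16.182 N


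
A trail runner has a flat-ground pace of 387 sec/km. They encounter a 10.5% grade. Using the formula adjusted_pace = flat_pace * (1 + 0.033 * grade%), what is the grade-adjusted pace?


Grade factor = 1 + 0.033 * 10.5 = 1.3465
Adjusted = 387 * 1.3465 = 521.1 sec/km

521.1 s/km


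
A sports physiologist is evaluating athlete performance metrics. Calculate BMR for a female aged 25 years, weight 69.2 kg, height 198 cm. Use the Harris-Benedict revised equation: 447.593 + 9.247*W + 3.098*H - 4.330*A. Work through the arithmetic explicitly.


Substituting values:
W term = 9.247 * 69.2 = 639.8924
H term = 3.098 * 198 = 613.404
A term = 4.330 * 25 = 108.25
BMR = 1592.64 kcal/day

1592.64 kcal/day


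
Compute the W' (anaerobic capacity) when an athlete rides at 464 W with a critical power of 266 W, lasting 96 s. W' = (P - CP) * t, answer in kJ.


Above-CP power = 198 W
Duration = 96 s
W' = 198 * 96 = 19008 J
Convert: 19008 / 1000 = 19.008 kJ

19.008 kJ


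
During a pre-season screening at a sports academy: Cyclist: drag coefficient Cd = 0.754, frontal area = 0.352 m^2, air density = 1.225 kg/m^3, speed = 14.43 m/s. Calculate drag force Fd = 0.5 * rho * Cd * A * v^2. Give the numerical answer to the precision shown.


v^2 = 14.43^2 = 208.2249
Fd = 0.5 * 1.225 * 0.754 * 0.352 * 208.2249
= 33.85 N

33.85 N


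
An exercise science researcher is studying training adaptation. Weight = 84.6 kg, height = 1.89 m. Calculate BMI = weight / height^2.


height^2 = 1.89^2 = 3.5721
BMI = 84.6 / 3.5721 = 23.68 kg/m^2

23.68 kg/m^2


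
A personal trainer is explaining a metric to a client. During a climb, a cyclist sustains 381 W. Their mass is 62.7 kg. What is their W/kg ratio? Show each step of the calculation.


Power-to-weight = 381 W / 62.7 kg
= 6.077 W/kg

6.077 W/kg


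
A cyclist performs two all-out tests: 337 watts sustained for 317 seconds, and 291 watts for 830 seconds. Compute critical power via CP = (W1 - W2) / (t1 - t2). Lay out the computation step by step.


W1 = P1 * t1 = 337 * 317 = 106829 J
W2 = P2 * t2 = 291 * 830 = 241530 J
CP = (106829 - 241530) / (317 - 830)
= 262.58 W

262.58 W


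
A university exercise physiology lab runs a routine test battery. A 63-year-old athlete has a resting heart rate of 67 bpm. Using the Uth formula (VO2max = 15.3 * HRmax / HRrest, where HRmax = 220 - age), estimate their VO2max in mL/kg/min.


HRmax = 220 - 63 = 157 bpm
Ratio = HRmax / HRrest = 157 / 67 = 2.3433
VO2max = 15.3 * 2.3433 = 35.85 mL/kg/min

35.85 mL/kg/min


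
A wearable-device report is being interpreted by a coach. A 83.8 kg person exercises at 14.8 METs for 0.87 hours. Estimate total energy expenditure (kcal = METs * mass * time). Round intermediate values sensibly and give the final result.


Energy = METs * mass(kg) * time(h)
= 14.8 * 83.8 * 0.87
= 1079.01 kcal

1079.01 kcal


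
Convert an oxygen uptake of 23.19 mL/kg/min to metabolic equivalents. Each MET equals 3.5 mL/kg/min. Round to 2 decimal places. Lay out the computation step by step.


One MET = 3.5 mL/kg/min
Number of METs = 23.19 / 3.5
= 6.63 METs

6.63 METs


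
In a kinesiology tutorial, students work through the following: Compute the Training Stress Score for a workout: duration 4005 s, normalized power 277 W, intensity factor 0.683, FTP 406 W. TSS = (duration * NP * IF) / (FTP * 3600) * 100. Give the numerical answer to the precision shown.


Product = 4005 * 277 * 0.683 = 757709.955
Base = 406 * 3600 = 1461600
TSS = 757709.955 / 1461600 * 100 = 51.84

51.84 TSS


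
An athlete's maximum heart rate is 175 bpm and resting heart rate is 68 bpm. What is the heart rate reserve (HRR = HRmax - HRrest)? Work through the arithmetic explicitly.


HRR = HRmax - HRrest
= 175 - 68
= 107 bpm

107 bpm


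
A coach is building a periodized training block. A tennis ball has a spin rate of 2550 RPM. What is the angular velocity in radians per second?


Convert RPM to rad/s: multiply by 2*pi and divide by 60
omega = 2550 * 2 * pi / 60
= 267.035 rad/s

267.035 rad/s


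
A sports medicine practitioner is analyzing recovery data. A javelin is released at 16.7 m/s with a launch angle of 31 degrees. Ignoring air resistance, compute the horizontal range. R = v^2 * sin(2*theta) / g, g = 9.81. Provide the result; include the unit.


Launch speed squared = 278.89
sin(2 * 31 deg) = 0.882948
Range = 278.89 * 0.882948 / 9.81
= 25.101 m

25.101 m


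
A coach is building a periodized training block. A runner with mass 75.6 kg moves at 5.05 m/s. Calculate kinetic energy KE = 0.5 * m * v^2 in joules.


v^2 = 5.05^2 = 25.5025
KE = 0.5 * 75.6 * 25.5025
= 963.99 J

963.99 J


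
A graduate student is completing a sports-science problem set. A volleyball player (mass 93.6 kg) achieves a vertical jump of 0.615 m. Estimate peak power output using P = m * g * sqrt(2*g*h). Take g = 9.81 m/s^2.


2 * g * h = 2 * 9.81 * 0.615 = 12.0663
sqrt(12.0663) = 3.473658 m/s
P = 93.6 * 9.81 * 3.473658 = 3189.57 W

3189.57 W


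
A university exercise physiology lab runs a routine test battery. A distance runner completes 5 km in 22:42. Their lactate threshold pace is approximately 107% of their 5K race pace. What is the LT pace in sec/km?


Convert to seconds: 22 min 42 s = 1362 s
Pace per km = 1362 / 5 = 272.4 s/km
LT pace = 272.4 * 1.07 = 291.47 s/km

291.47 s/km


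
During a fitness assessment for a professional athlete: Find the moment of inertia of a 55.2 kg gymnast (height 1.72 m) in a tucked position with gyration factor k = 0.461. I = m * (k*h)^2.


Radius of gyration = 0.461 * 1.72 = 0.79292 m
I = 55.2 * 0.79292^2
= 55.2 * 0.628722
= 34.705 kg*m^2

34.705 kg*m^2


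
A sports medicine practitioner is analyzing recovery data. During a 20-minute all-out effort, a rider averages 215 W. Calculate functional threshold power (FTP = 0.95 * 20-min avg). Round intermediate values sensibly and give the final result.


FTP = 0.95 * 215
= 204.25 W

204.25 W


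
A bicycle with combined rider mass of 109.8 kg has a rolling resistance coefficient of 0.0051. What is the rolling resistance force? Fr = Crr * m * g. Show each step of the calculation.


Fr = 0.0051 * 109.8 * 9.81
= 0.55998 * 9.81
= 5.493 N

5.493 N


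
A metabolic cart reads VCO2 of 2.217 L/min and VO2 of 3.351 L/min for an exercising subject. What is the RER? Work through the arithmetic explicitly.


RER = VCO2 / VO2 = 2.217 / 3.351 = 0.6616

0.6616


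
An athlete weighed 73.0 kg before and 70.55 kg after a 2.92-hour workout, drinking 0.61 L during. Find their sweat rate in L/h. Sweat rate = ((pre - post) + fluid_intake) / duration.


Body mass change = 2.45 kg
Total sweat loss = 2.45 + 0.61 = 3.06 L
Rate = 3.06 / 2.92 = 1.048 L/h

1.048 L/h


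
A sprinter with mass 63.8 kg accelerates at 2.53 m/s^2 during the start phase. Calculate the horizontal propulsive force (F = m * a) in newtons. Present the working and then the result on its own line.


F = m * a
= 63.8 * 2.53
= 161.41 N

161.41 N


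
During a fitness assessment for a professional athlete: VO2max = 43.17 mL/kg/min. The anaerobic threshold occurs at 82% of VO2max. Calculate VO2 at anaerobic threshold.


AT fraction = 82 / 100 = 0.82
AT VO2 = 43.17 * 0.82
= 35.4 mL/kg/min

35.4 mL/kg/min


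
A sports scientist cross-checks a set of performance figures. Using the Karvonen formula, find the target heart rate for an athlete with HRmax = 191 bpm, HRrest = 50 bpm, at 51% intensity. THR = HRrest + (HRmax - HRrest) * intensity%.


HRR = 191 - 50 = 141
THR = 50 + 141 * 0.51
= 50 + 71.91
= 121.91 bpm

121.91 bpm


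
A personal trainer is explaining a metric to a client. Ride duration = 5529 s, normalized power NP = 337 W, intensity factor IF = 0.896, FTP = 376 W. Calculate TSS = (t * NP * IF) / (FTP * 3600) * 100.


Numerator = 5529 * 337 * 0.896 = 1669492.608
Denominator = 376 * 3600 = 1353600
TSS = 1669492.608 / 1353600 * 100
= 123.34

123.34 TSS


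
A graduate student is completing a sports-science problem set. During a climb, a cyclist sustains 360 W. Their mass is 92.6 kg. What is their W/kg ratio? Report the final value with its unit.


Power-to-weight = 360 W / 92.6 kg
= 3.888 W/kg

3.888 W/kg


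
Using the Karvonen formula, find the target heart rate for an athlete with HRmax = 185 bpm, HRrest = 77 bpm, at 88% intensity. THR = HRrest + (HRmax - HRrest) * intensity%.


HRR = 185 - 77 = 108
THR = 77 + 108 * 0.88
= 77 + 95.04
= 172.04 bpm

172.04 bpm


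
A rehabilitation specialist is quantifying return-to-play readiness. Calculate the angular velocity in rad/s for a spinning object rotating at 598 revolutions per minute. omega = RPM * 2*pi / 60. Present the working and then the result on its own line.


omega = RPM * 2*pi / 60
= 598 * 6.28318531 / 60
= 62.622 rad/s

62.622 rad/s


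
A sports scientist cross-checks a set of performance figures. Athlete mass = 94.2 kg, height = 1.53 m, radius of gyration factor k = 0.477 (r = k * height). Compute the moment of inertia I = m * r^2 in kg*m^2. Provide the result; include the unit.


r = k * height = 0.477 * 1.53 = 0.72981 m
r^2 = 0.72981^2 = 0.532623
I = 94.2 * 0.532623 = 50.173 kg*m^2

50.173 kg*m^2


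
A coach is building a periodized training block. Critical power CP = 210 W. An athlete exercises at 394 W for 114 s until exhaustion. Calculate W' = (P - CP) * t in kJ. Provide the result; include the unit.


P - CP = 394 - 210 = 184 W
W' = 184 * 114 = 20976 J
= 20976 / 1000 = 20.976 kJ

20.976 kJ


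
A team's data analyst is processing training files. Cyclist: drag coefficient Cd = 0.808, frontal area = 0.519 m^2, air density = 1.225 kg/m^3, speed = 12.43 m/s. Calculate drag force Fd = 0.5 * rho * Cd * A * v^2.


v^2 = 12.43^2 = 154.5049
Fd = 0.5 * 1.225 * 0.808 * 0.519 * 154.5049
= 39.685 N

39.685 N


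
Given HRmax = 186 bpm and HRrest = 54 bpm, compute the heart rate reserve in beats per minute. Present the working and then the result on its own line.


Heart rate reserve = maximum HR minus resting HR
HRR = 186 - 54 = 132 bpm

132 bpm


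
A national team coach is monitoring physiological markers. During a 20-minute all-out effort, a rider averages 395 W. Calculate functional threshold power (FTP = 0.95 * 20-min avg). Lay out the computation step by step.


FTP = 0.95 * 395
= 375.25 W

375.25 W


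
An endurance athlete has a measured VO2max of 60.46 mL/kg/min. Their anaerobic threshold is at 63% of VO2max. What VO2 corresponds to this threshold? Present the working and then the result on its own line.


Anaerobic threshold VO2 = VO2max * 63%
= 60.46 * 0.63
= 38.09 mL/kg/min

38.09 mL/kg/min


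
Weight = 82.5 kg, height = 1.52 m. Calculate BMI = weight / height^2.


height^2 = 1.52^2 = 2.3104
BMI = 82.5 / 2.3104 = 35.71 kg/m^2

35.71 kg/m^2


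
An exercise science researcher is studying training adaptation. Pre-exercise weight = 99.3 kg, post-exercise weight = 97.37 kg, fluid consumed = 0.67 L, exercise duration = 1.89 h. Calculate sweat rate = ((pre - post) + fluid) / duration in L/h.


Weight loss = 99.3 - 97.37 = 1.93 kg (approx L)
Total sweat = 1.93 + 0.67 = 2.6 L
Sweat rate = 2.6 / 1.89 = 1.376 L/h

1.376 L/h


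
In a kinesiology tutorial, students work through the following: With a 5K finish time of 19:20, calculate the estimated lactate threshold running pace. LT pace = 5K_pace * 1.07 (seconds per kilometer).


Race duration = 1160 s for 5 km
Average pace = 1160 / 5 = 232.0 s/km
LT pace = 232.0 * 1.07
= 248.24 s/km

248.24 s/km


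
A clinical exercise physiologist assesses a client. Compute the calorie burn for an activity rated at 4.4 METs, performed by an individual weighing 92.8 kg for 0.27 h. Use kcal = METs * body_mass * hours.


Product of METs and mass = 4.4 * 92.8 = 408.32
Total kcal = 408.32 * 0.27 = 110.25 kcal

110.25 kcal


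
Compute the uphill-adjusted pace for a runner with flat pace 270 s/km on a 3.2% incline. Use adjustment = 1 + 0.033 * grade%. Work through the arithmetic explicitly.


Adjustment factor = 1 + 0.033 * 3.2 = 1.1056
Grade-adjusted pace = 270 * 1.1056 = 298.51 s/km

298.51 s/km


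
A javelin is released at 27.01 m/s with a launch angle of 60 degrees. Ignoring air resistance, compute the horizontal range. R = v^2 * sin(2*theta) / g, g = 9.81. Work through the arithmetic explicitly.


Launch speed squared = 729.5401
sin(2 * 60 deg) = 0.866025
Range = 729.5401 * 0.866025 / 9.81
= 64.404 m

64.404 m


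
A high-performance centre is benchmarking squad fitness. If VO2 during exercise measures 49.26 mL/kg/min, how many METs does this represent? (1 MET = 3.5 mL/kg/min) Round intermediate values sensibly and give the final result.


METs = VO2 / 3.5 = 49.26 / 3.5 = 14.07

14.07 METs


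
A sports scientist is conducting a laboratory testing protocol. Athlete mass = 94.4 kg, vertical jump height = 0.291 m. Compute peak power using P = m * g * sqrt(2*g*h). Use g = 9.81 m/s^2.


sqrt(2 * 9.81 * 0.291) = sqrt(5.70942) = 2.389439 m/s
P = 94.4 * 9.81 * 2.389439
= 2212.77 W

2212.77 W


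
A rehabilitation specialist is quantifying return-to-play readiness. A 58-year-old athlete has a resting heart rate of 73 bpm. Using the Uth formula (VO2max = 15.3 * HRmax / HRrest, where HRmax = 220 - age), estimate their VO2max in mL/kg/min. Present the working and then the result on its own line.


HRmax = 220 - 58 = 162 bpm
Ratio = HRmax / HRrest = 162 / 73 = 2.2192
VO2max = 15.3 * 2.2192 = 33.95 mL/kg/min

33.95 mL/kg/min


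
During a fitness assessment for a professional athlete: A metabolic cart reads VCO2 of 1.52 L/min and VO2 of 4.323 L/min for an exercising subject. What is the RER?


RER = VCO2 / VO2 = 1.52 / 4.323 = 0.3516

0.3516


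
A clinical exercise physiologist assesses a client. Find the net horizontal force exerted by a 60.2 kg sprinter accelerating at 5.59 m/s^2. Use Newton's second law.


Newton's second law: F = m * a
F = 60.2 * 5.59 = 336.52 N

336.52 N


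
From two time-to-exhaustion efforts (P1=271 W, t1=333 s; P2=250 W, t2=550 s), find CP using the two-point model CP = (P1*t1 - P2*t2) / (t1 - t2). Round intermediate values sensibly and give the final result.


Work in trial 1 = 90243 J
Work in trial 2 = 137500 J
Delta work = -47257 J
Delta time = -217 s
CP = -47257 / -217 = 217.77 W

217.77 W


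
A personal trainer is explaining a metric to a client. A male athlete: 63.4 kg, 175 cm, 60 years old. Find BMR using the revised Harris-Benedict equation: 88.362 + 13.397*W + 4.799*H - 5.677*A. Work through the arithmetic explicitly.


Intercept = 88.362
Weight contribution = 13.397 * 63.4 = 849.3698
Height contribution = 4.799 * 175 = 839.825
Age contribution = 5.677 * 60 = 340.62
BMR = 88.362 + 849.3698 + 839.825 - 340.62
= 1436.94 kcal/day

1436.94 kcal/day
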